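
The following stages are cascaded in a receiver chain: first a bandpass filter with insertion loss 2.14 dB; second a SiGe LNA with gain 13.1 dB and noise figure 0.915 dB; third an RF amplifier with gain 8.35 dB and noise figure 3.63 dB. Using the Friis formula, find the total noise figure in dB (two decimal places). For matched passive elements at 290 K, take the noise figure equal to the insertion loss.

3.27 dB

Convert to linear (a loss of L dB is a gain of −L dB): F_i = 10^(NF_i/10), G_i = 10^(G_i,dB/10)
  Stage 1: F_1 = 10^(2.14/10) = 1.637, G_1 = 10^(−2.14/10) = 0.6109
  Stage 2: F_2 = 10^(0.915/10) = 1.235, G_2 = 10^(13.1/10) = 20.42
  Stage 3: F_3 = 10^(3.63/10) = 2.307, G_3 = 10^(8.35/10) = 6.839
Friis cascade:
  F = 1.637 + (1.235 − 1)/0.6109 + (2.307 − 1)/12.47 = 2.125
NF = 10 log₁₀(2.125) = 3.27 dB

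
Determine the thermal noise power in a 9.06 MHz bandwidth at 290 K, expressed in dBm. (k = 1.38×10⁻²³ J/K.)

−104.4 dBm

P_n = kTB = 1.38×10⁻²³ × 290 × 9.06×10⁶ = 3.63×10⁻¹⁴ W
In dBm: 10 log₁₀(3.63×10⁻¹⁴ / 10⁻³) = −104.4 dBm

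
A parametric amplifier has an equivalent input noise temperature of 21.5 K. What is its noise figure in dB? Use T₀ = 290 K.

0.311 dB

F = 1 + T_e/T₀ = 1 + 21.5/290 = 1.07414
NF = 10 log₁₀(1.07414) = 0.311 dB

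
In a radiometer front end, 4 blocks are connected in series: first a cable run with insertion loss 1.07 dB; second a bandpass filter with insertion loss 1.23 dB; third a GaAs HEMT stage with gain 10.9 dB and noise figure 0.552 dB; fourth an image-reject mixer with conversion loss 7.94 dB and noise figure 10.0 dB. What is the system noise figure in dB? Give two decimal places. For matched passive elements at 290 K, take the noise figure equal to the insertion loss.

Convert to linear (a loss of L dB is a gain of −L dB): F_i = 10^(NF_i/10), G_i = 10^(G_i,dB/10)
  Stage 1: F_1 = 10^(1.07/10) = 1.279, G_1 = 10^(−1.07/10) = 0.7816
  Stage 2: F_2 = 10^(1.23/10) = 1.327, G_2 = 10^(−1.23/10) = 0.7534
  Stage 3: F_3 = 10^(0.552/10) = 1.136, G_3 = 10^(10.9/10) = 12.30
  Stage 4: F_4 = 10^(10.0/10) = 10.00, G_4 = 10^(−7.94/10) = 0.1607
Friis cascade:
  F = 1.279 + (1.327 − 1)/0.7816 + (1.136 − 1)/0.5888 + (10.00 − 1)/7.244 = 3.171
NF = 10 log₁₀(3.171) = 5.01 dB

5.01 dB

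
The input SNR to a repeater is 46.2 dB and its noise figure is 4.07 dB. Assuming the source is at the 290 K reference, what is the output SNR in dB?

By definition F = SNR_in/SNR_out, so in dB: SNR_out = SNR_in − NF
SNR_out = 46.2 − 4.07 = 42.13 dB

42.13 dB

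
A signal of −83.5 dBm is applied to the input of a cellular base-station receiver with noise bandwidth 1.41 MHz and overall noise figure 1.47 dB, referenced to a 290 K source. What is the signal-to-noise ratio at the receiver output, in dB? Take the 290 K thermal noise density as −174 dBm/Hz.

27.5 dB

Noise floor: N = −174 + 10 log₁₀(B) + NF
10 log₁₀(1.41×10⁶) = 61.49 dB
N = −174 + 61.49 + 1.47 = −111.04 dBm
SNR = P_sig − N = −83.5 − (−111.04) = 27.54 dB → 27.5 dB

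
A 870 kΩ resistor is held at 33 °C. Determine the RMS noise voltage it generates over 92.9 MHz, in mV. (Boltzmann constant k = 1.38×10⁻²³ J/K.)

1.17 mV

T = 33 °C + 273.15 = 306.15 K
V_n = √(4kTRB)
4kTRB = 4 × 1.38×10⁻²³ × 306.15 × 8.70×10⁵ × 9.29×10⁷ = 1.37×10⁻⁶ V²
V_n = √(1.37×10⁻⁶) = 1.17×10⁻³ V = 1.17 mV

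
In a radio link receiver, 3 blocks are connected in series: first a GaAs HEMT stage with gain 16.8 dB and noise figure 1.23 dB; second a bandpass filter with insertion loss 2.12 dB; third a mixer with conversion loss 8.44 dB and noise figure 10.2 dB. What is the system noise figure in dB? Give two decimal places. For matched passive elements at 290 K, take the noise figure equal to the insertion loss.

Convert to linear (a loss of L dB is a gain of −L dB): F_i = 10^(NF_i/10), G_i = 10^(G_i,dB/10)
  Stage 1: F_1 = 10^(1.23/10) = 1.327, G_1 = 10^(16.8/10) = 47.86
  Stage 2: F_2 = 10^(2.12/10) = 1.629, G_2 = 10^(−2.12/10) = 0.6138
  Stage 3: F_3 = 10^(10.2/10) = 10.47, G_3 = 10^(−8.44/10) = 0.1432
Friis cascade:
  F = 1.327 + (1.629 − 1)/47.86 + (10.47 − 1)/29.38 = 1.663
NF = 10 log₁₀(1.663) = 2.21 dB

2.21 dB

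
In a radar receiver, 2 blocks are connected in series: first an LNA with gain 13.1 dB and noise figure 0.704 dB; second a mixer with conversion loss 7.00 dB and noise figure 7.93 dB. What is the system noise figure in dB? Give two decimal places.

Convert to linear (a loss of L dB is a gain of −L dB): F_i = 10^(NF_i/10), G_i = 10^(G_i,dB/10)
  Stage 1: F_1 = 10^(0.704/10) = 1.176, G_1 = 10^(13.1/10) = 20.42
  Stage 2: F_2 = 10^(7.93/10) = 6.209, G_2 = 10^(−7.00/10) = 0.1995
Friis cascade:
  F = 1.176 + (6.209 − 1)/20.42 = 1.431
NF = 10 log₁₀(1.431) = 1.56 dB

1.56 dB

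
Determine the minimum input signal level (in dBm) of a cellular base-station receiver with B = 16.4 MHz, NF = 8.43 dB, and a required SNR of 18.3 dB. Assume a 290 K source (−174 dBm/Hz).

−75.1 dBm

Sensitivity = −174 + 10 log₁₀(B) + NF + SNR_min
= −174 + 72.15 + 8.43 + 18.3
= −75.12 dBm → −75.1 dBm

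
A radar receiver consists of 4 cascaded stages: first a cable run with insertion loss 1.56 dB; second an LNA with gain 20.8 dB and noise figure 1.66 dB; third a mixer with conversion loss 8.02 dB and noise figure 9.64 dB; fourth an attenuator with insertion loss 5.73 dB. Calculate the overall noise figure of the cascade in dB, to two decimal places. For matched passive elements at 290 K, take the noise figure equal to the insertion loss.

3.81 dB

Convert to linear (a loss of L dB is a gain of −L dB): F_i = 10^(NF_i/10), G_i = 10^(G_i,dB/10)
  Stage 1: F_1 = 10^(1.56/10) = 1.432, G_1 = 10^(−1.56/10) = 0.6982
  Stage 2: F_2 = 10^(1.66/10) = 1.466, G_2 = 10^(20.8/10) = 120.2
  Stage 3: F_3 = 10^(9.64/10) = 9.204, G_3 = 10^(−8.02/10) = 0.1578
  Stage 4: F_4 = 10^(5.73/10) = 3.741, G_4 = 10^(−5.73/10) = 0.2673
Friis cascade:
  F = 1.432 + (1.466 − 1)/0.6982 + (9.204 − 1)/83.95 + (3.741 − 1)/13.24 = 2.404
NF = 10 log₁₀(2.404) = 3.81 dB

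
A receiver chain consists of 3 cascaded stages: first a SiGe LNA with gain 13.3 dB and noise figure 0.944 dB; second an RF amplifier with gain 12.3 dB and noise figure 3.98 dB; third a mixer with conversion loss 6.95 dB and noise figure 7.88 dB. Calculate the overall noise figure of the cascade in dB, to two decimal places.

1.23 dB

Convert to linear (a loss of L dB is a gain of −L dB): F_i = 10^(NF_i/10), G_i = 10^(G_i,dB/10)
  Stage 1: F_1 = 10^(0.944/10) = 1.243, G_1 = 10^(13.3/10) = 21.38
  Stage 2: F_2 = 10^(3.98/10) = 2.500, G_2 = 10^(12.3/10) = 16.98
  Stage 3: F_3 = 10^(7.88/10) = 6.138, G_3 = 10^(−6.95/10) = 0.2018
Friis cascade:
  F = 1.243 + (2.500 − 1)/21.38 + (6.138 − 1)/363.1 = 1.327
NF = 10 log₁₀(1.327) = 1.23 dB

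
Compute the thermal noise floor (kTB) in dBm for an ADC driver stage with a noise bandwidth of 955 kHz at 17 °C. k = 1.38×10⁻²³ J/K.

−114.2 dBm

T = 17 °C + 273.15 = 290.15 K
P_n = kTB = 1.38×10⁻²³ × 290.15 × 9.55×10⁵ = 3.82×10⁻¹⁵ W
In dBm: 10 log₁₀(3.82×10⁻¹⁵ / 10⁻³) = −114.2 dBm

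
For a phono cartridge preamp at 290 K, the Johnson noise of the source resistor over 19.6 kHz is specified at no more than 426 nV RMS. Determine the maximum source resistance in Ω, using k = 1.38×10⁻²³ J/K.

Johnson–Nyquist: V_n = √(4kTRB) ⇒ R = V_n² / (4kTB)
4kTB = 4 × 1.38×10⁻²³ × 290 × 1.96×10⁴ = 3.14×10⁻¹⁶
R = (4.26×10⁻⁷)² / 3.14×10⁻¹⁶ = 5.78×10² Ω = 578 Ω

578 Ω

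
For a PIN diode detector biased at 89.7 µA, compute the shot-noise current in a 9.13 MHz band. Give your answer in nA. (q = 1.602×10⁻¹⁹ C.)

I_n = √(2qI·B)
2qI·B = 2 × 1.602×10⁻¹⁹ × 8.97×10⁻⁵ × 9.13×10⁶ = 2.62×10⁻¹⁶ A²
I_n = √(2.62×10⁻¹⁶) = 1.62×10⁻⁸ A = 16.2 nA

16.2 nA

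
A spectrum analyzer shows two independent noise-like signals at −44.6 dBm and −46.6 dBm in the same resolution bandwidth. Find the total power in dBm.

−42.5 dBm

Convert to linear, add, convert back:
P₁ = 3.47×10⁻⁸ W, P₂ = 2.19×10⁻⁸ W
P_tot = 5.66×10⁻⁸ W → 10 log₁₀(P_tot / 10⁻³) = −42.5 dBm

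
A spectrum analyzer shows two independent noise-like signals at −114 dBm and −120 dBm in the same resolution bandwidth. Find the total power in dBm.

Convert to linear, add, convert back:
P₁ = 3.98×10⁻¹⁵ W, P₂ = 1.00×10⁻¹⁵ W
P_tot = 4.98×10⁻¹⁵ W → 10 log₁₀(P_tot / 10⁻³) = −113.0 dBm

−113.0 dBm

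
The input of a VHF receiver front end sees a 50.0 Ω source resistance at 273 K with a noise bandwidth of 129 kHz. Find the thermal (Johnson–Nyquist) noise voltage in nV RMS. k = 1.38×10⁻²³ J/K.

312 nV

V_n = √(4kTRB)
4kTRB = 4 × 1.38×10⁻²³ × 273 × 5.00×10¹ × 1.29×10⁵ = 9.72×10⁻¹⁴ V²
V_n = √(9.72×10⁻¹⁴) = 3.12×10⁻⁷ V = 312 nV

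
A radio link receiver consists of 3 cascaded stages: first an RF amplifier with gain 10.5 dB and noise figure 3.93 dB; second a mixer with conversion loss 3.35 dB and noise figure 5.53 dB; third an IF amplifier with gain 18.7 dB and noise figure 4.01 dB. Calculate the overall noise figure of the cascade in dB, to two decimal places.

Convert to linear (a loss of L dB is a gain of −L dB): F_i = 10^(NF_i/10), G_i = 10^(G_i,dB/10)
  Stage 1: F_1 = 10^(3.93/10) = 2.472, G_1 = 10^(10.5/10) = 11.22
  Stage 2: F_2 = 10^(5.53/10) = 3.573, G_2 = 10^(−3.35/10) = 0.4624
  Stage 3: F_3 = 10^(4.01/10) = 2.518, G_3 = 10^(18.7/10) = 74.13
Friis cascade:
  F = 2.472 + (3.573 − 1)/11.22 + (2.518 − 1)/5.188 = 2.994
NF = 10 log₁₀(2.994) = 4.76 dB

4.76 dB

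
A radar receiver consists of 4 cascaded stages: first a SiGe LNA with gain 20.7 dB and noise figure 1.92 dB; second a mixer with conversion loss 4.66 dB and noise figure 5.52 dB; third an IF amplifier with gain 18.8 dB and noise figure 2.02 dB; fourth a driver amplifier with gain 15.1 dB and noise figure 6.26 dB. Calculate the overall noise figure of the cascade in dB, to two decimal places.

Convert to linear (a loss of L dB is a gain of −L dB): F_i = 10^(NF_i/10), G_i = 10^(G_i,dB/10)
  Stage 1: F_1 = 10^(1.92/10) = 1.556, G_1 = 10^(20.7/10) = 117.5
  Stage 2: F_2 = 10^(5.52/10) = 3.565, G_2 = 10^(−4.66/10) = 0.3420
  Stage 3: F_3 = 10^(2.02/10) = 1.592, G_3 = 10^(18.8/10) = 75.86
  Stage 4: F_4 = 10^(6.26/10) = 4.227, G_4 = 10^(15.1/10) = 32.36
Friis cascade:
  F = 1.556 + (3.565 − 1)/117.5 + (1.592 − 1)/40.18 + (4.227 − 1)/3048 = 1.594
NF = 10 log₁₀(1.594) = 2.02 dB

2.02 dB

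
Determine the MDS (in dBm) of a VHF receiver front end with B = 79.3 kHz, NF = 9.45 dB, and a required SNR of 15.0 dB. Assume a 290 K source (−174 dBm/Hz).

−100.6 dBm

Sensitivity = −174 + 10 log₁₀(B) + NF + SNR_min
= −174 + 48.99 + 9.45 + 15.0
= −100.56 dBm → −100.6 dBm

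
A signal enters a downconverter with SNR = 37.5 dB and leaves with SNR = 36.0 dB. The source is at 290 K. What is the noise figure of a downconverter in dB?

NF (dB) = SNR_in(dB) − SNR_out(dB) when the source is at T₀
NF = 37.5 − 36.0 = 1.5 dB

1.5 dB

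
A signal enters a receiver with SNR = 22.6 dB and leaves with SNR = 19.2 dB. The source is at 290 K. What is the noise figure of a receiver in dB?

NF (dB) = SNR_in(dB) − SNR_out(dB) when the source is at T₀
NF = 22.6 − 19.2 = 3.4 dB

3.4 dB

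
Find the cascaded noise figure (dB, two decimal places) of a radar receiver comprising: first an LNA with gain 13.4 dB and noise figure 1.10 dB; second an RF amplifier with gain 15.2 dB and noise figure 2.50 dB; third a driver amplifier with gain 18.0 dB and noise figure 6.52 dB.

Convert to linear (a loss of L dB is a gain of −L dB): F_i = 10^(NF_i/10), G_i = 10^(G_i,dB/10)
  Stage 1: F_1 = 10^(1.10/10) = 1.288, G_1 = 10^(13.4/10) = 21.88
  Stage 2: F_2 = 10^(2.50/10) = 1.778, G_2 = 10^(15.2/10) = 33.11
  Stage 3: F_3 = 10^(6.52/10) = 4.487, G_3 = 10^(18.0/10) = 63.10
Friis cascade:
  F = 1.288 + (1.778 − 1)/21.88 + (4.487 − 1)/724.4 = 1.329
NF = 10 log₁₀(1.329) = 1.23 dB

1.23 dB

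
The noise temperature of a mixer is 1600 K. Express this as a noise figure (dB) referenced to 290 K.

8.14 dB

F = 1 + T_e/T₀ = 1 + 1600/290 = 6.51724
NF = 10 log₁₀(6.51724) = 8.14 dB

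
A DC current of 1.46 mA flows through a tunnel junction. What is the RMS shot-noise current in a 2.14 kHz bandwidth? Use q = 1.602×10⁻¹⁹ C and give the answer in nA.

1.00 nA

I_n = √(2qI·B)
2qI·B = 2 × 1.602×10⁻¹⁹ × 1.46×10⁻³ × 2.14×10³ = 1.00×10⁻¹⁸ A²
I_n = √(1.00×10⁻¹⁸) = 1.00×10⁻⁹ A = 1.00 nA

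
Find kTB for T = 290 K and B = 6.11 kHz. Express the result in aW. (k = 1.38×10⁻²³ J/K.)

24.5 aW

P_n = kTB = 1.38×10⁻²³ × 290 × 6.11×10³ = 2.45×10⁻¹⁷ W = 24.5 aW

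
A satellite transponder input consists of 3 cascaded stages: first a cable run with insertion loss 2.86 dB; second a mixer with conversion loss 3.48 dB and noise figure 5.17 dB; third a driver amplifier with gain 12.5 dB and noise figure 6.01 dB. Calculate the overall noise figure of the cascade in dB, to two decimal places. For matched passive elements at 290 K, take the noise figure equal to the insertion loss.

12.84 dB

Convert to linear (a loss of L dB is a gain of −L dB): F_i = 10^(NF_i/10), G_i = 10^(G_i,dB/10)
  Stage 1: F_1 = 10^(2.86/10) = 1.932, G_1 = 10^(−2.86/10) = 0.5176
  Stage 2: F_2 = 10^(5.17/10) = 3.289, G_2 = 10^(−3.48/10) = 0.4487
  Stage 3: F_3 = 10^(6.01/10) = 3.990, G_3 = 10^(12.5/10) = 17.78
Friis cascade:
  F = 1.932 + (3.289 − 1)/0.5176 + (3.990 − 1)/0.2323 = 19.23
NF = 10 log₁₀(19.23) = 12.84 dB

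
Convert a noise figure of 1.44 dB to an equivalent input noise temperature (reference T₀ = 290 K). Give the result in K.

F = 10^(1.44/10) = 1.39316
T_e = (F − 1)·T₀ = (1.39316 − 1) × 290 = 114 K

114 K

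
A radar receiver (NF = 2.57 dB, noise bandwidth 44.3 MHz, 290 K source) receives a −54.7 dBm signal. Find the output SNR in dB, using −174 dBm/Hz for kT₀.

Noise floor: N = −174 + 10 log₁₀(B) + NF
10 log₁₀(4.43×10⁷) = 76.46 dB
N = −174 + 76.46 + 2.57 = −94.97 dBm
SNR = P_sig − N = −54.7 − (−94.97) = 40.27 dB → 40.3 dB

40.3 dB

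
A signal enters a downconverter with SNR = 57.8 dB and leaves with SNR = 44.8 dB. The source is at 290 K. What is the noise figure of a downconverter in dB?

13.0 dB

NF (dB) = SNR_in(dB) − SNR_out(dB) when the source is at T₀
NF = 57.8 − 44.8 = 13.0 dB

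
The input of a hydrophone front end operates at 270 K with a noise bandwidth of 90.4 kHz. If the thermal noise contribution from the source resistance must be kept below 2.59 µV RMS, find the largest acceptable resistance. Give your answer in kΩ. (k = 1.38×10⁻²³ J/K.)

4.98 kΩ

Johnson–Nyquist: V_n = √(4kTRB) ⇒ R = V_n² / (4kTB)
4kTB = 4 × 1.38×10⁻²³ × 270 × 9.04×10⁴ = 1.35×10⁻¹⁵
R = (2.59×10⁻⁶)² / 1.35×10⁻¹⁵ = 4.98×10³ Ω = 4.98 kΩ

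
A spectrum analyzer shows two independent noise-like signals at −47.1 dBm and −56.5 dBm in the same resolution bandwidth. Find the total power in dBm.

−46.6 dBm

Convert to linear, add, convert back:
P₁ = 1.95×10⁻⁸ W, P₂ = 2.24×10⁻⁹ W
P_tot = 2.17×10⁻⁸ W → 10 log₁₀(P_tot / 10⁻³) = −46.6 dBm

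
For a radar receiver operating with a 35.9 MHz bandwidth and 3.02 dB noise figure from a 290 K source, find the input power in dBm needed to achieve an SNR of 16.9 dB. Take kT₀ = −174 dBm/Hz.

Sensitivity = −174 + 10 log₁₀(B) + NF + SNR_min
= −174 + 75.55 + 3.02 + 16.9
= −78.53 dBm → −78.5 dBm

−78.5 dBm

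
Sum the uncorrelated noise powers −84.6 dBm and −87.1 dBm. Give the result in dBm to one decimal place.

Convert to linear, add, convert back:
P₁ = 3.47×10⁻¹² W, P₂ = 1.95×10⁻¹² W
P_tot = 5.42×10⁻¹² W → 10 log₁₀(P_tot / 10⁻³) = −82.7 dBm

−82.7 dBm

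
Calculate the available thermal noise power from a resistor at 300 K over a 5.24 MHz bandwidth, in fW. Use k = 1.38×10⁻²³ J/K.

P_n = kTB = 1.38×10⁻²³ × 300 × 5.24×10⁶ = 2.17×10⁻¹⁴ W = 21.7 fW

21.7 fW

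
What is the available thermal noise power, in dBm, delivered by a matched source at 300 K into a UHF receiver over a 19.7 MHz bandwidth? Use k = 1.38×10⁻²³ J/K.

−100.9 dBm

P_n = kTB = 1.38×10⁻²³ × 300 × 1.97×10⁷ = 8.16×10⁻¹⁴ W
In dBm: 10 log₁₀(8.16×10⁻¹⁴ / 10⁻³) = −100.9 dBm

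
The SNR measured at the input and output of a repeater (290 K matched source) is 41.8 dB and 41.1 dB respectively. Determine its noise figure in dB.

0.7 dB

NF (dB) = SNR_in(dB) − SNR_out(dB) when the source is at T₀
NF = 41.8 − 41.1 = 0.7 dB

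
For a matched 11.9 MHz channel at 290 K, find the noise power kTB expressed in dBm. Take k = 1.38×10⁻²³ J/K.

−103.2 dBm

P_n = kTB = 1.38×10⁻²³ × 290 × 1.19×10⁷ = 4.76×10⁻¹⁴ W
In dBm: 10 log₁₀(4.76×10⁻¹⁴ / 10⁻³) = −103.2 dBm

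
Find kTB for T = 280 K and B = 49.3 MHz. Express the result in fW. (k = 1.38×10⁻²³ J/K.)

190 fW

P_n = kTB = 1.38×10⁻²³ × 280 × 4.93×10⁷ = 1.90×10⁻¹³ W = 190 fW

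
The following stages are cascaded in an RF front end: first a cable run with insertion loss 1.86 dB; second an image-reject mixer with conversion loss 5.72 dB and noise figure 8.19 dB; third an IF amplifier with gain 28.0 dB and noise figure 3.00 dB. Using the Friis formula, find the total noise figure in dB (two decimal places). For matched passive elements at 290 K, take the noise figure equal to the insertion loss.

Convert to linear (a loss of L dB is a gain of −L dB): F_i = 10^(NF_i/10), G_i = 10^(G_i,dB/10)
  Stage 1: F_1 = 10^(1.86/10) = 1.535, G_1 = 10^(−1.86/10) = 0.6516
  Stage 2: F_2 = 10^(8.19/10) = 6.592, G_2 = 10^(−5.72/10) = 0.2679
  Stage 3: F_3 = 10^(3.00/10) = 1.995, G_3 = 10^(28.0/10) = 631.0
Friis cascade:
  F = 1.535 + (6.592 − 1)/0.6516 + (1.995 − 1)/0.1746 = 15.82
NF = 10 log₁₀(15.82) = 11.99 dB

11.99 dB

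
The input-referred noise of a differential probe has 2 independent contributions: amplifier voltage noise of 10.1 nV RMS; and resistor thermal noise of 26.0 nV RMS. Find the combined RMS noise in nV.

Uncorrelated sources add in power (mean-square): V_tot = √(ΣV_i²)
V_tot = √[(1.01×10⁻⁸)² + (2.60×10⁻⁸)²] = 2.79×10⁻⁸ V = 27.9 nV

27.9 nV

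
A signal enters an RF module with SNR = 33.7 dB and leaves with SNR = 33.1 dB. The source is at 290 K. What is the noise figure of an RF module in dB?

0.6 dB

NF (dB) = SNR_in(dB) − SNR_out(dB) when the source is at T₀
NF = 33.7 − 33.1 = 0.6 dB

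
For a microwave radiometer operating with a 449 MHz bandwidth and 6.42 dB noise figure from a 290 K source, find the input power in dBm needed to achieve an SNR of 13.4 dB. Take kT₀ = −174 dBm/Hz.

Sensitivity = −174 + 10 log₁₀(B) + NF + SNR_min
= −174 + 86.52 + 6.42 + 13.4
= −67.66 dBm → −67.7 dBm

−67.7 dBm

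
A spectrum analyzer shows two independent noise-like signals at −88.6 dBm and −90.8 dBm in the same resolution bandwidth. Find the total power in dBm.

Convert to linear, add, convert back:
P₁ = 1.38×10⁻¹² W, P₂ = 8.32×10⁻¹³ W
P_tot = 2.21×10⁻¹² W → 10 log₁₀(P_tot / 10⁻³) = −86.6 dBm

−86.6 dBm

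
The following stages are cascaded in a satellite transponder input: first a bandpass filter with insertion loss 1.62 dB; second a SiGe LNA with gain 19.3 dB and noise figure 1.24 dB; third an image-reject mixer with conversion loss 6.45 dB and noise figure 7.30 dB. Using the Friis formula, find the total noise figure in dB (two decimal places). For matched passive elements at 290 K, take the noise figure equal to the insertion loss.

Convert to linear (a loss of L dB is a gain of −L dB): F_i = 10^(NF_i/10), G_i = 10^(G_i,dB/10)
  Stage 1: F_1 = 10^(1.62/10) = 1.452, G_1 = 10^(−1.62/10) = 0.6887
  Stage 2: F_2 = 10^(1.24/10) = 1.330, G_2 = 10^(19.3/10) = 85.11
  Stage 3: F_3 = 10^(7.30/10) = 5.370, G_3 = 10^(−6.45/10) = 0.2265
Friis cascade:
  F = 1.452 + (1.330 − 1)/0.6887 + (5.370 − 1)/58.61 = 2.007
NF = 10 log₁₀(2.007) = 3.02 dB

3.02 dB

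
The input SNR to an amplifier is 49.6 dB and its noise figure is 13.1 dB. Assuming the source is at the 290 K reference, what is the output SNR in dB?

36.5 dB

By definition F = SNR_in/SNR_out, so in dB: SNR_out = SNR_in − NF
SNR_out = 49.6 − 13.1 = 36.5 dB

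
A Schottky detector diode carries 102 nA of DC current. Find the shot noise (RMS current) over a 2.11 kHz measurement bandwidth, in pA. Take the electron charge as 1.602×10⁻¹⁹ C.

8.30 pA

I_n = √(2qI·B)
2qI·B = 2 × 1.602×10⁻¹⁹ × 1.02×10⁻⁷ × 2.11×10³ = 6.90×10⁻²³ A²
I_n = √(6.90×10⁻²³) = 8.30×10⁻¹² A = 8.30 pA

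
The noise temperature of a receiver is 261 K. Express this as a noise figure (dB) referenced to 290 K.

F = 1 + T_e/T₀ = 1 + 261/290 = 1.9
NF = 10 log₁₀(1.9) = 2.79 dB

2.79 dB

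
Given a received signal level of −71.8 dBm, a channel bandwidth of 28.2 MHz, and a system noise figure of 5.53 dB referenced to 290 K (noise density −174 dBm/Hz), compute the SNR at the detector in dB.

22.2 dB

Noise floor: N = −174 + 10 log₁₀(B) + NF
10 log₁₀(2.82×10⁷) = 74.5 dB
N = −174 + 74.5 + 5.53 = −93.97 dBm
SNR = P_sig − N = −71.8 − (−93.97) = 22.17 dB → 22.2 dB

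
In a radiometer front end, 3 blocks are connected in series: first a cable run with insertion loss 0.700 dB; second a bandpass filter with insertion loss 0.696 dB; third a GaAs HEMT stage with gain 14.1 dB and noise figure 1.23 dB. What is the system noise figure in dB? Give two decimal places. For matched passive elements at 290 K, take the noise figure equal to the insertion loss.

2.63 dB

Convert to linear (a loss of L dB is a gain of −L dB): F_i = 10^(NF_i/10), G_i = 10^(G_i,dB/10)
  Stage 1: F_1 = 10^(0.700/10) = 1.175, G_1 = 10^(−0.700/10) = 0.8511
  Stage 2: F_2 = 10^(0.696/10) = 1.174, G_2 = 10^(−0.696/10) = 0.8519
  Stage 3: F_3 = 10^(1.23/10) = 1.327, G_3 = 10^(14.1/10) = 25.70
Friis cascade:
  F = 1.175 + (1.174 − 1)/0.8511 + (1.327 − 1)/0.7251 = 1.831
NF = 10 log₁₀(1.831) = 2.63 dB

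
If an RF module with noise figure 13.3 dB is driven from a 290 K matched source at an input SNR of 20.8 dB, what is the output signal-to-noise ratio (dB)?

7.5 dB

By definition F = SNR_in/SNR_out, so in dB: SNR_out = SNR_in − NF
SNR_out = 20.8 − 13.3 = 7.5 dB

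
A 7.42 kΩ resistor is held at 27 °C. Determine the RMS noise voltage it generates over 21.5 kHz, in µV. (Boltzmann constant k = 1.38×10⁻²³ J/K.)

T = 27 °C + 273.15 = 300.15 K
V_n = √(4kTRB)
4kTRB = 4 × 1.38×10⁻²³ × 300.15 × 7.42×10³ × 2.15×10⁴ = 2.64×10⁻¹² V²
V_n = √(2.64×10⁻¹²) = 1.63×10⁻⁶ V = 1.63 µV

1.63 µV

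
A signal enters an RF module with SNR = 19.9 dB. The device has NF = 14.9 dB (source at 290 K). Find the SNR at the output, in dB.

By definition F = SNR_in/SNR_out, so in dB: SNR_out = SNR_in − NF
SNR_out = 19.9 − 14.9 = 5.0 dB

5.0 dB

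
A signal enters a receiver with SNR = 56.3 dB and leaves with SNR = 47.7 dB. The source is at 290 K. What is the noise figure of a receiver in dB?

NF (dB) = SNR_in(dB) − SNR_out(dB) when the source is at T₀
NF = 56.3 − 47.7 = 8.6 dB

8.6 dB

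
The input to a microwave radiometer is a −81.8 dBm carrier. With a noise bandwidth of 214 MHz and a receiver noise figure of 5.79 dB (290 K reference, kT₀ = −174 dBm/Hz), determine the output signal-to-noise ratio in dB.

3.1 dB

Noise floor: N = −174 + 10 log₁₀(B) + NF
10 log₁₀(2.14×10⁸) = 83.3 dB
N = −174 + 83.3 + 5.79 = −84.91 dBm
SNR = P_sig − N = −81.8 − (−84.91) = 3.11 dB → 3.1 dB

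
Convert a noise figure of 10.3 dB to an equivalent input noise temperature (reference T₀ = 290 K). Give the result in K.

F = 10^(10.3/10) = 10.7152
T_e = (F − 1)·T₀ = (10.7152 − 1) × 290 = 2817 K

2817 K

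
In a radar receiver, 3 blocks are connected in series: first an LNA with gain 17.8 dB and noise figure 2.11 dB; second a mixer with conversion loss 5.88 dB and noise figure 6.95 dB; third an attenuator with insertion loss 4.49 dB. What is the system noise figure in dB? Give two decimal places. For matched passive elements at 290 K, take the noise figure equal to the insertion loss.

Convert to linear (a loss of L dB is a gain of −L dB): F_i = 10^(NF_i/10), G_i = 10^(G_i,dB/10)
  Stage 1: F_1 = 10^(2.11/10) = 1.626, G_1 = 10^(17.8/10) = 60.26
  Stage 2: F_2 = 10^(6.95/10) = 4.955, G_2 = 10^(−5.88/10) = 0.2582
  Stage 3: F_3 = 10^(4.49/10) = 2.812, G_3 = 10^(−4.49/10) = 0.3556
Friis cascade:
  F = 1.626 + (4.955 − 1)/60.26 + (2.812 − 1)/15.56 = 1.808
NF = 10 log₁₀(1.808) = 2.57 dB

2.57 dB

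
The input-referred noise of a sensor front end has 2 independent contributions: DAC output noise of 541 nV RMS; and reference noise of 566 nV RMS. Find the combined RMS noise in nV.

Uncorrelated sources add in power (mean-square): V_tot = √(ΣV_i²)
V_tot = √[(5.41×10⁻⁷)² + (5.66×10⁻⁷)²] = 7.83×10⁻⁷ V = 783 nV

783 nV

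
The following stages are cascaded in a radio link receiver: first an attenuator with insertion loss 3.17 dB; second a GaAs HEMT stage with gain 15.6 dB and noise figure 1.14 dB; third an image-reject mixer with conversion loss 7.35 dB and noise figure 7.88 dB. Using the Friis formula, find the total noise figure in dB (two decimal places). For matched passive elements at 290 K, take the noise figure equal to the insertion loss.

4.76 dB

Convert to linear (a loss of L dB is a gain of −L dB): F_i = 10^(NF_i/10), G_i = 10^(G_i,dB/10)
  Stage 1: F_1 = 10^(3.17/10) = 2.075, G_1 = 10^(−3.17/10) = 0.4819
  Stage 2: F_2 = 10^(1.14/10) = 1.300, G_2 = 10^(15.6/10) = 36.31
  Stage 3: F_3 = 10^(7.88/10) = 6.138, G_3 = 10^(−7.35/10) = 0.1841
Friis cascade:
  F = 2.075 + (1.300 − 1)/0.4819 + (6.138 − 1)/17.50 = 2.991
NF = 10 log₁₀(2.991) = 4.76 dB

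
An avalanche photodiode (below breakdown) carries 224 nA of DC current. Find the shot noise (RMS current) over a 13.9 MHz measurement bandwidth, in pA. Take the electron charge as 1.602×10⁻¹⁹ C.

999 pA

I_n = √(2qI·B)
2qI·B = 2 × 1.602×10⁻¹⁹ × 2.24×10⁻⁷ × 1.39×10⁷ = 9.98×10⁻¹⁹ A²
I_n = √(9.98×10⁻¹⁹) = 9.99×10⁻¹⁰ A = 999 pA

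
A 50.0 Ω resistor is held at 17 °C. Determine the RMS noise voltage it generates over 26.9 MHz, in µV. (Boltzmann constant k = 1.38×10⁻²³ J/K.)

T = 17 °C + 273.15 = 290.15 K
V_n = √(4kTRB)
4kTRB = 4 × 1.38×10⁻²³ × 290.15 × 5.00×10¹ × 2.69×10⁷ = 2.15×10⁻¹¹ V²
V_n = √(2.15×10⁻¹¹) = 4.64×10⁻⁶ V = 4.64 µV

4.64 µV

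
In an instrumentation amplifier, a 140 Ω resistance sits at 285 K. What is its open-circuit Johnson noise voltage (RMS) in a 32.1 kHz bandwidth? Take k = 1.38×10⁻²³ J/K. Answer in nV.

266 nV

V_n = √(4kTRB)
4kTRB = 4 × 1.38×10⁻²³ × 285 × 1.40×10² × 3.21×10⁴ = 7.07×10⁻¹⁴ V²
V_n = √(7.07×10⁻¹⁴) = 2.66×10⁻⁷ V = 266 nV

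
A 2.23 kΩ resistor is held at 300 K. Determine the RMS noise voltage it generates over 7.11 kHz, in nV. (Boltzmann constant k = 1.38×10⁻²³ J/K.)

512 nV

V_n = √(4kTRB)
4kTRB = 4 × 1.38×10⁻²³ × 300 × 2.23×10³ × 7.11×10³ = 2.63×10⁻¹³ V²
V_n = √(2.63×10⁻¹³) = 5.12×10⁻⁷ V = 512 nV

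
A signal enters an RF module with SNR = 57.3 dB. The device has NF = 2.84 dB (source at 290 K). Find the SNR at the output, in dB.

By definition F = SNR_in/SNR_out, so in dB: SNR_out = SNR_in − NF
SNR_out = 57.3 − 2.84 = 54.46 dB

54.46 dB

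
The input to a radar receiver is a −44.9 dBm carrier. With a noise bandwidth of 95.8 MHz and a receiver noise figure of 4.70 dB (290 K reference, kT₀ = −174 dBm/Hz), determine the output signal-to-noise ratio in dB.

Noise floor: N = −174 + 10 log₁₀(B) + NF
10 log₁₀(9.58×10⁷) = 79.81 dB
N = −174 + 79.81 + 4.70 = −89.49 dBm
SNR = P_sig − N = −44.9 − (−89.49) = 44.59 dB → 44.6 dB

44.6 dB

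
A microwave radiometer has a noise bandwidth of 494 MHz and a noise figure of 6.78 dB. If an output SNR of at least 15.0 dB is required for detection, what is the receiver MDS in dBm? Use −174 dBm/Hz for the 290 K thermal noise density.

−65.3 dBm

Sensitivity = −174 + 10 log₁₀(B) + NF + SNR_min
= −174 + 86.94 + 6.78 + 15.0
= −65.28 dBm → −65.3 dBm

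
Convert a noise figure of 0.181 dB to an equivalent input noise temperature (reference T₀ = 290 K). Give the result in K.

12.3 K

F = 10^(0.181/10) = 1.04256
T_e = (F − 1)·T₀ = (1.04256 − 1) × 290 = 12.3 K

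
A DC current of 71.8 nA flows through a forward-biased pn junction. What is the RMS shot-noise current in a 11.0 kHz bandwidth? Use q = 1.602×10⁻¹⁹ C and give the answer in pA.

15.9 pA

I_n = √(2qI·B)
2qI·B = 2 × 1.602×10⁻¹⁹ × 7.18×10⁻⁸ × 1.10×10⁴ = 2.53×10⁻²² A²
I_n = √(2.53×10⁻²²) = 1.59×10⁻¹¹ A = 15.9 pA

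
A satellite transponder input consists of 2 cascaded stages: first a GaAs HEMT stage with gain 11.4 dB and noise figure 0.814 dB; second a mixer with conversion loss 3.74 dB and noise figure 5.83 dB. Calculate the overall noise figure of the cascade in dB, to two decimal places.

1.50 dB

Convert to linear (a loss of L dB is a gain of −L dB): F_i = 10^(NF_i/10), G_i = 10^(G_i,dB/10)
  Stage 1: F_1 = 10^(0.814/10) = 1.206, G_1 = 10^(11.4/10) = 13.80
  Stage 2: F_2 = 10^(5.83/10) = 3.828, G_2 = 10^(−3.74/10) = 0.4227
Friis cascade:
  F = 1.206 + (3.828 − 1)/13.80 = 1.411
NF = 10 log₁₀(1.411) = 1.50 dB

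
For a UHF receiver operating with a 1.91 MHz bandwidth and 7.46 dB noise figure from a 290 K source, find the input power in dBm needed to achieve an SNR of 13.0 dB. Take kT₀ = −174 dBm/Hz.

−90.7 dBm

Sensitivity = −174 + 10 log₁₀(B) + NF + SNR_min
= −174 + 62.81 + 7.46 + 13.0
= −90.73 dBm → −90.7 dBm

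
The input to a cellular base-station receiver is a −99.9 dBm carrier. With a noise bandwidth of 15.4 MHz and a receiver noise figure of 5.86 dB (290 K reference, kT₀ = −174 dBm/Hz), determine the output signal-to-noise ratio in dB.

−3.6 dB

Noise floor: N = −174 + 10 log₁₀(B) + NF
10 log₁₀(1.54×10⁷) = 71.88 dB
N = −174 + 71.88 + 5.86 = −96.26 dBm
SNR = P_sig − N = −99.9 − (−96.26) = −3.64 dB → −3.6 dB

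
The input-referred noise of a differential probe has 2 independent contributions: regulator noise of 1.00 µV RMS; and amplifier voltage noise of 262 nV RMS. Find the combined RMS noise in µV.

1.03 µV

Uncorrelated sources add in power (mean-square): V_tot = √(ΣV_i²)
V_tot = √[(1.00×10⁻⁶)² + (2.62×10⁻⁷)²] = 1.03×10⁻⁶ V = 1.03 µV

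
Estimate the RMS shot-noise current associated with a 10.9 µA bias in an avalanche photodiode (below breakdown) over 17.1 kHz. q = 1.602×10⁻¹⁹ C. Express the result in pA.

244 pA

I_n = √(2qI·B)
2qI·B = 2 × 1.602×10⁻¹⁹ × 1.09×10⁻⁵ × 1.71×10⁴ = 5.97×10⁻²⁰ A²
I_n = √(5.97×10⁻²⁰) = 2.44×10⁻¹⁰ A = 244 pA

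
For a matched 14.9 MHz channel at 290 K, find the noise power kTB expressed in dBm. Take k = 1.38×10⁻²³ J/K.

−102.2 dBm

P_n = kTB = 1.38×10⁻²³ × 290 × 1.49×10⁷ = 5.96×10⁻¹⁴ W
In dBm: 10 log₁₀(5.96×10⁻¹⁴ / 10⁻³) = −102.2 dBm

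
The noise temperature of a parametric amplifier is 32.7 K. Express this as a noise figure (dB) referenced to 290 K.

0.464 dB

F = 1 + T_e/T₀ = 1 + 32.7/290 = 1.11276
NF = 10 log₁₀(1.11276) = 0.464 dB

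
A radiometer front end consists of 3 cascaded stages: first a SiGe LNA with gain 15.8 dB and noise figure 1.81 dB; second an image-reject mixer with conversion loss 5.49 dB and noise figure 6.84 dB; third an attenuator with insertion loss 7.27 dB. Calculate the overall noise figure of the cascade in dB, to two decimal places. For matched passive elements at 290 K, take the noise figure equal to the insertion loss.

3.06 dB

Convert to linear (a loss of L dB is a gain of −L dB): F_i = 10^(NF_i/10), G_i = 10^(G_i,dB/10)
  Stage 1: F_1 = 10^(1.81/10) = 1.517, G_1 = 10^(15.8/10) = 38.02
  Stage 2: F_2 = 10^(6.84/10) = 4.831, G_2 = 10^(−5.49/10) = 0.2825
  Stage 3: F_3 = 10^(7.27/10) = 5.333, G_3 = 10^(−7.27/10) = 0.1875
Friis cascade:
  F = 1.517 + (4.831 − 1)/38.02 + (5.333 − 1)/10.74 = 2.021
NF = 10 log₁₀(2.021) = 3.06 dB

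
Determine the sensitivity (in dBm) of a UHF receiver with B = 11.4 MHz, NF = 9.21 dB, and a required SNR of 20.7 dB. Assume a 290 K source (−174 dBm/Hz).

−73.5 dBm

Sensitivity = −174 + 10 log₁₀(B) + NF + SNR_min
= −174 + 70.57 + 9.21 + 20.7
= −73.52 dBm → −73.5 dBm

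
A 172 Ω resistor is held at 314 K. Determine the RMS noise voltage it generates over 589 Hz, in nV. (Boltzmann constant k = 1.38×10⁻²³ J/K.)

V_n = √(4kTRB)
4kTRB = 4 × 1.38×10⁻²³ × 314 × 1.72×10² × 5.89×10² = 1.76×10⁻¹⁵ V²
V_n = √(1.76×10⁻¹⁵) = 4.19×10⁻⁸ V = 41.9 nV

41.9 nV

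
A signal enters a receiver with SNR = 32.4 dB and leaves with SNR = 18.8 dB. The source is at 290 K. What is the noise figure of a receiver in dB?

13.6 dB

NF (dB) = SNR_in(dB) − SNR_out(dB) when the source is at T₀
NF = 32.4 − 18.8 = 13.6 dB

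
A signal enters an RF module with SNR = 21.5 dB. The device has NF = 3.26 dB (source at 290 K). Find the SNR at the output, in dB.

By definition F = SNR_in/SNR_out, so in dB: SNR_out = SNR_in − NF
SNR_out = 21.5 − 3.26 = 18.24 dB

18.24 dB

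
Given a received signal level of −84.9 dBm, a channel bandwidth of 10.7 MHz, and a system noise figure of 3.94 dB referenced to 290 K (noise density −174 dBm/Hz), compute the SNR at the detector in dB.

14.9 dB

Noise floor: N = −174 + 10 log₁₀(B) + NF
10 log₁₀(1.07×10⁷) = 70.29 dB
N = −174 + 70.29 + 3.94 = −99.77 dBm
SNR = P_sig − N = −84.9 − (−99.77) = 14.87 dB → 14.9 dB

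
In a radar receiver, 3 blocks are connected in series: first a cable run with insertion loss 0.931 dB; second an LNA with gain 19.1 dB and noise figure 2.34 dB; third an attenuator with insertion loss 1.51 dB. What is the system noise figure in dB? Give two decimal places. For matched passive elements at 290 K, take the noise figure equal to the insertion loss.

Convert to linear (a loss of L dB is a gain of −L dB): F_i = 10^(NF_i/10), G_i = 10^(G_i,dB/10)
  Stage 1: F_1 = 10^(0.931/10) = 1.239, G_1 = 10^(−0.931/10) = 0.8070
  Stage 2: F_2 = 10^(2.34/10) = 1.714, G_2 = 10^(19.1/10) = 81.28
  Stage 3: F_3 = 10^(1.51/10) = 1.416, G_3 = 10^(−1.51/10) = 0.7063
Friis cascade:
  F = 1.239 + (1.714 − 1)/0.8070 + (1.416 − 1)/65.60 = 2.130
NF = 10 log₁₀(2.130) = 3.28 dB

3.28 dB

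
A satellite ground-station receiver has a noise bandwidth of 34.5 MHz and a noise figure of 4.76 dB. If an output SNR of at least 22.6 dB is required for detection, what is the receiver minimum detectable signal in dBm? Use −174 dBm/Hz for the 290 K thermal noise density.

Sensitivity = −174 + 10 log₁₀(B) + NF + SNR_min
= −174 + 75.38 + 4.76 + 22.6
= −71.26 dBm → −71.3 dBm

−71.3 dBm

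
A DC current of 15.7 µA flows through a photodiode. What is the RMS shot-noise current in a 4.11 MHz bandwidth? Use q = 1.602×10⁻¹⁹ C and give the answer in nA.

I_n = √(2qI·B)
2qI·B = 2 × 1.602×10⁻¹⁹ × 1.57×10⁻⁵ × 4.11×10⁶ = 2.07×10⁻¹⁷ A²
I_n = √(2.07×10⁻¹⁷) = 4.55×10⁻⁹ A = 4.55 nA

4.55 nA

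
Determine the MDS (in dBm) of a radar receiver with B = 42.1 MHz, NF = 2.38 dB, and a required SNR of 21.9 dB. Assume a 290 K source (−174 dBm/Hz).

Sensitivity = −174 + 10 log₁₀(B) + NF + SNR_min
= −174 + 76.24 + 2.38 + 21.9
= −73.48 dBm → −73.5 dBm

−73.5 dBm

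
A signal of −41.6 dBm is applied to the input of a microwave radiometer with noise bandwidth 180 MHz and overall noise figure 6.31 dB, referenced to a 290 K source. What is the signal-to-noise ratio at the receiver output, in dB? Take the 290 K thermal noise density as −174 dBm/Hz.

Noise floor: N = −174 + 10 log₁₀(B) + NF
10 log₁₀(1.80×10⁸) = 82.55 dB
N = −174 + 82.55 + 6.31 = −85.14 dBm
SNR = P_sig − N = −41.6 − (−85.14) = 43.54 dB → 43.5 dB

43.5 dB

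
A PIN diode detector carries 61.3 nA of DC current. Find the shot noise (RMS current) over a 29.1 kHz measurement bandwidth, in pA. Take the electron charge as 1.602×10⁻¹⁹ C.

I_n = √(2qI·B)
2qI·B = 2 × 1.602×10⁻¹⁹ × 6.13×10⁻⁸ × 2.91×10⁴ = 5.72×10⁻²² A²
I_n = √(5.72×10⁻²²) = 2.39×10⁻¹¹ A = 23.9 pA

23.9 pA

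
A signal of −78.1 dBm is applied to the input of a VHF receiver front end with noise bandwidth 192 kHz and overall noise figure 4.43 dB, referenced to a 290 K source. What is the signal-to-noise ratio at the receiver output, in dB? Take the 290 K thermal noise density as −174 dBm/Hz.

Noise floor: N = −174 + 10 log₁₀(B) + NF
10 log₁₀(1.92×10⁵) = 52.83 dB
N = −174 + 52.83 + 4.43 = −116.74 dBm
SNR = P_sig − N = −78.1 − (−116.74) = 38.64 dB → 38.6 dB

38.6 dB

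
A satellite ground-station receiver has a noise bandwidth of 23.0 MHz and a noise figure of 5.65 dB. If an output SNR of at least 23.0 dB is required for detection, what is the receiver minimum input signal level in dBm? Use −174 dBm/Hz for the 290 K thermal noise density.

Sensitivity = −174 + 10 log₁₀(B) + NF + SNR_min
= −174 + 73.62 + 5.65 + 23.0
= −71.73 dBm → −71.7 dBm

−71.7 dBm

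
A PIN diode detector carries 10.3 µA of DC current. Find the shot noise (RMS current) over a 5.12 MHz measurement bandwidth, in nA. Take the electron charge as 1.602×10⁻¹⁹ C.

4.11 nA

I_n = √(2qI·B)
2qI·B = 2 × 1.602×10⁻¹⁹ × 1.03×10⁻⁵ × 5.12×10⁶ = 1.69×10⁻¹⁷ A²
I_n = √(1.69×10⁻¹⁷) = 4.11×10⁻⁹ A = 4.11 nA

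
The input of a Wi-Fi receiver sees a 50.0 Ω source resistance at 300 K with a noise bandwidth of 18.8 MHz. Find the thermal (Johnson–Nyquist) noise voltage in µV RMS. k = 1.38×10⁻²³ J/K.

V_n = √(4kTRB)
4kTRB = 4 × 1.38×10⁻²³ × 300 × 5.00×10¹ × 1.88×10⁷ = 1.56×10⁻¹¹ V²
V_n = √(1.56×10⁻¹¹) = 3.95×10⁻⁶ V = 3.95 µV

3.95 µV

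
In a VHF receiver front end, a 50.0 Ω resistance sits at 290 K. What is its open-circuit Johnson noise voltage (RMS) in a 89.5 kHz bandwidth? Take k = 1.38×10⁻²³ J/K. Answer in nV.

268 nV

V_n = √(4kTRB)
4kTRB = 4 × 1.38×10⁻²³ × 290 × 5.00×10¹ × 8.95×10⁴ = 7.16×10⁻¹⁴ V²
V_n = √(7.16×10⁻¹⁴) = 2.68×10⁻⁷ V = 268 nV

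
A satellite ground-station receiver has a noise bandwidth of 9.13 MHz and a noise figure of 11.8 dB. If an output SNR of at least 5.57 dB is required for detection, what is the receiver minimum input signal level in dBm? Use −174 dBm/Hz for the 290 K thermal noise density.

−87.0 dBm

Sensitivity = −174 + 10 log₁₀(B) + NF + SNR_min
= −174 + 69.6 + 11.8 + 5.57
= −87.03 dBm → −87.0 dBm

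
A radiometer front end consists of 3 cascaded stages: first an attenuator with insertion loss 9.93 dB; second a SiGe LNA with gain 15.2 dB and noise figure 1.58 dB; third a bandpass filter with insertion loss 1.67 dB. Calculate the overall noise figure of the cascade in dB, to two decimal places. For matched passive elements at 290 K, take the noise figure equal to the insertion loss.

Convert to linear (a loss of L dB is a gain of −L dB): F_i = 10^(NF_i/10), G_i = 10^(G_i,dB/10)
  Stage 1: F_1 = 10^(9.93/10) = 9.840, G_1 = 10^(−9.93/10) = 0.1016
  Stage 2: F_2 = 10^(1.58/10) = 1.439, G_2 = 10^(15.2/10) = 33.11
  Stage 3: F_3 = 10^(1.67/10) = 1.469, G_3 = 10^(−1.67/10) = 0.6808
Friis cascade:
  F = 9.840 + (1.439 − 1)/0.1016 + (1.469 − 1)/3.365 = 14.30
NF = 10 log₁₀(14.30) = 11.55 dB

11.55 dB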